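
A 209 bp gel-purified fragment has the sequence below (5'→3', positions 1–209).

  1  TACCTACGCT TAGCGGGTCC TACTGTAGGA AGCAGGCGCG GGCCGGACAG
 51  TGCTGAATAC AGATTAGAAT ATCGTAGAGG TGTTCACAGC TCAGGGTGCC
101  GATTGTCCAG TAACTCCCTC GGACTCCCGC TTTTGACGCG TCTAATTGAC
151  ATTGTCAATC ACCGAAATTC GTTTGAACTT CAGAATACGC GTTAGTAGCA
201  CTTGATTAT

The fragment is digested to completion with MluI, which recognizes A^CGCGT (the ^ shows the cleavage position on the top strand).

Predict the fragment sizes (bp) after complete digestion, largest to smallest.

MluI sites (ACGCGT) start at positions 136, 187.
MluI cuts after the first base of each site, so after positions 136, 187.
Linear molecule, 2 cuts → 3 fragments:
  1–136 → 136 bp
  137–187 → 51 bp
  188–209 → 22 bp
Sorted largest to smallest: 136, 51, 22 bp.

136, 51, 22 bp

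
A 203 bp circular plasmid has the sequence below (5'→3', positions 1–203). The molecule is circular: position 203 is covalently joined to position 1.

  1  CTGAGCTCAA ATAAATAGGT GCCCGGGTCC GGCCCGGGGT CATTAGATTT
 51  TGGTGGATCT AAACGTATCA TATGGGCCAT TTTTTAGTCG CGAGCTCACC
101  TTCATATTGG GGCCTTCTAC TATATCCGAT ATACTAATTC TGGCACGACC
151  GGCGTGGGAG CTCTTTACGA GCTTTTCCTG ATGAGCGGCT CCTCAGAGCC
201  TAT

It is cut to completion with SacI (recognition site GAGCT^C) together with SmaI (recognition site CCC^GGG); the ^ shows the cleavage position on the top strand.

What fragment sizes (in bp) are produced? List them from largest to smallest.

SacI sites (GAGCTC) start at positions 3, 92, 158.
SacI cuts after base 5 of each site (before the last base), so after positions 7, 96, 162.
SmaI sites (CCCGGG) start at positions 22, 33.
SmaI cuts after base 3 of each site, so after positions 24, 35.
Combined cut positions: 7, 24, 35, 96, 162.
Circular molecule, 5 cuts → 5 fragments:
  8–24 → 17 bp
  25–35 → 11 bp
  36–96 → 61 bp
  97–162 → 66 bp
  163–203 then 1–7 → 41 + 7 = 48 bp
Sorted largest to smallest: 66, 61, 48, 17, 11 bp.

66, 61, 48, 17, 11 bp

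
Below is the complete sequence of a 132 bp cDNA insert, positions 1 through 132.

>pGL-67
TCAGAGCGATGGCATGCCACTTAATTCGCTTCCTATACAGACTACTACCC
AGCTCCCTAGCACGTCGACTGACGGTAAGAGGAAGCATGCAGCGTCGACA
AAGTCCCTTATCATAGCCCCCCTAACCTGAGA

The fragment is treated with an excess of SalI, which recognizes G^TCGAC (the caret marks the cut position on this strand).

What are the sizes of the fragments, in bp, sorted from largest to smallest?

64, 38, 30 bp

SalI sites (GTCGAC) start at positions 64, 94.
SalI cuts after the first base of each site, so after positions 64, 94.
Linear molecule, 2 cuts → 3 fragments:
  1–64 → 64 bp
  65–94 → 30 bp
  95–132 → 38 bp
Sorted largest to smallest: 64, 38, 30 bp.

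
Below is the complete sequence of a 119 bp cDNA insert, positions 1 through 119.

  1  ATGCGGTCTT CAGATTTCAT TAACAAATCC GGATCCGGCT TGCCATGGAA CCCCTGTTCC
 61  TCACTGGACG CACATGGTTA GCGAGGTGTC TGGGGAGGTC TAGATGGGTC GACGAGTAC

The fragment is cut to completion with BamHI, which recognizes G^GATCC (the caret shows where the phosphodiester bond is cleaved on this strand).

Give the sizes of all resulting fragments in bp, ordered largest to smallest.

The BamHI site (GGATCC) starts at position 31.
BamHI cuts after the first base of each site, so after position 31.
Linear molecule, 1 cut → 2 fragments:
  1–31 → 31 bp
  32–119 → 88 bp
Sorted largest to smallest: 88, 31 bp.

88, 31 bp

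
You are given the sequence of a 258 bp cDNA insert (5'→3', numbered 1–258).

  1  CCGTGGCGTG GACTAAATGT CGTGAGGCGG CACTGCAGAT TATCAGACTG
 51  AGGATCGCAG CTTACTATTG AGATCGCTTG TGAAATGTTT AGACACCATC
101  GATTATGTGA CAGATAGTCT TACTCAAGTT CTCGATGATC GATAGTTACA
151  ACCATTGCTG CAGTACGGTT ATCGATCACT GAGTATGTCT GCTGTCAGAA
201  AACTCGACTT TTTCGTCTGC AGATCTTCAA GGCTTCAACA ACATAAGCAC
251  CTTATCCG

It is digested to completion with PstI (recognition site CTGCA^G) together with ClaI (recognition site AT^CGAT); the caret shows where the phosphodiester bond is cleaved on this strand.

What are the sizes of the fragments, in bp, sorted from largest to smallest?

62, 49, 40, 37, 37, 23, 10 bp

PstI sites (CTGCAG) start at positions 33, 158, 217.
PstI cuts after base 5 of each site (before the last base), so after positions 37, 162, 221.
ClaI sites (ATCGAT) start at positions 98, 138, 171.
ClaI cuts after base 2 of each site, so after positions 99, 139, 172.
Combined cut positions: 37, 99, 139, 162, 172, 221.
Linear molecule, 6 cuts → 7 fragments:
  1–37 → 37 bp
  38–99 → 62 bp
  100–139 → 40 bp
  140–162 → 23 bp
  163–172 → 10 bp
  173–221 → 49 bp
  222–258 → 37 bp
Sorted largest to smallest: 62, 49, 40, 37, 37, 23, 10 bp.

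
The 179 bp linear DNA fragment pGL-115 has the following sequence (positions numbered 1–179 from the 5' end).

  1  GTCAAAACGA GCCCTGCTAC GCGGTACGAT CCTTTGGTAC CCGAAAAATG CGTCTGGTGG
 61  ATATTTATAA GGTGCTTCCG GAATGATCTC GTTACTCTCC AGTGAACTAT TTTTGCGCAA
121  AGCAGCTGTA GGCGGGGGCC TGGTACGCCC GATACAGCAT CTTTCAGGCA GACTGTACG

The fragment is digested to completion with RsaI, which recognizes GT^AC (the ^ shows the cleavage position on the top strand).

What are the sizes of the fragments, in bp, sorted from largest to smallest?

106, 32, 25, 13, 3 bp

RsaI sites (GTAC) start at positions 24, 37, 143, 175.
RsaI cuts after base 2 of each site, so after positions 25, 38, 144, 176.
Linear molecule, 4 cuts → 5 fragments:
  1–25 → 25 bp
  26–38 → 13 bp
  39–144 → 106 bp
  145–176 → 32 bp
  177–179 → 3 bp
Sorted largest to smallest: 106, 32, 25, 13, 3 bp.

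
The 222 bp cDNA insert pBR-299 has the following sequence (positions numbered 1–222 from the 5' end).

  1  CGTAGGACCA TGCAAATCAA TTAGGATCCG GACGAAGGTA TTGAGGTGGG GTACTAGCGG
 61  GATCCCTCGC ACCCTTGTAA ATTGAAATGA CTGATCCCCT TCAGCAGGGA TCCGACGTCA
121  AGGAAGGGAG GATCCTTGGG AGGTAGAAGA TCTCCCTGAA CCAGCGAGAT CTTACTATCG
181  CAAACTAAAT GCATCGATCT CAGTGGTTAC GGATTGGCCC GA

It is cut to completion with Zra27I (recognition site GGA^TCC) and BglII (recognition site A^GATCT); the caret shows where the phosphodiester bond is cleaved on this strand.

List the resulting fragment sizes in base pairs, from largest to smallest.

55, 48, 36, 26, 22, 19, 16 bp

Zra27I sites (GGATCC) start at positions 24, 60, 108, 130.
Zra27I cuts after base 3 of each site, so after positions 26, 62, 110, 132.
BglII sites (AGATCT) start at positions 148, 167.
BglII cuts after the first base of each site, so after positions 148, 167.
Combined cut positions: 26, 62, 110, 132, 148, 167.
Linear molecule, 6 cuts → 7 fragments:
  1–26 → 26 bp
  27–62 → 36 bp
  63–110 → 48 bp
  111–132 → 22 bp
  133–148 → 16 bp
  149–167 → 19 bp
  168–222 → 55 bp
Sorted largest to smallest: 55, 48, 36, 26, 22, 19, 16 bp.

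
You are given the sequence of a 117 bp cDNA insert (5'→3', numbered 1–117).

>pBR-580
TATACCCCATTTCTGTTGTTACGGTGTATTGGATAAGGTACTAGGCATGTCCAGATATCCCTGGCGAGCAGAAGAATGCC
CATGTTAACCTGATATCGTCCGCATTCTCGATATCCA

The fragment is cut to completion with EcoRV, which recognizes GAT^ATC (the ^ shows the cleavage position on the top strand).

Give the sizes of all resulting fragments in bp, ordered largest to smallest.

EcoRV sites (GATATC) start at positions 54, 92, 110.
EcoRV cuts after base 3 of each site, so after positions 56, 94, 112.
Linear molecule, 3 cuts → 4 fragments:
  1–56 → 56 bp
  57–94 → 38 bp
  95–112 → 18 bp
  113–117 → 5 bp
Sorted largest to smallest: 56, 38, 18, 5 bp.

56, 38, 18, 5 bp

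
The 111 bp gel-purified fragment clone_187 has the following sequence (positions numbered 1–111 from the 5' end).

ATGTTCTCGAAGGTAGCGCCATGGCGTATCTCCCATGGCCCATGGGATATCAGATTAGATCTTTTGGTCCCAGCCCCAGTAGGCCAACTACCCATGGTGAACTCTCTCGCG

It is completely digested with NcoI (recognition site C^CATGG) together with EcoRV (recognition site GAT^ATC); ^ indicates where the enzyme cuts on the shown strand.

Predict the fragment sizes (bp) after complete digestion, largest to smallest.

NcoI sites (CCATGG) start at positions 19, 33, 40, 92.
NcoI cuts after the first base of each site, so after positions 19, 33, 40, 92.
The EcoRV site (GATATC) starts at position 46.
EcoRV cuts after base 3 of each site, so after position 48.
Combined cut positions: 19, 33, 40, 48, 92.
Linear molecule, 5 cuts → 6 fragments:
  1–19 → 19 bp
  20–33 → 14 bp
  34–40 → 7 bp
  41–48 → 8 bp
  49–92 → 44 bp
  93–111 → 19 bp
Sorted largest to smallest: 44, 19, 19, 14, 8, 7 bp.

44, 19, 19, 14, 8, 7 bp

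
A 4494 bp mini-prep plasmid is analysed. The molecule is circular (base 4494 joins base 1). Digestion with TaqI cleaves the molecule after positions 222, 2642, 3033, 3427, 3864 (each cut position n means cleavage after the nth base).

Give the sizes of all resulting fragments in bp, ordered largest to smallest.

Circular molecule, 5 cuts → 5 fragments:
  2642 − 222 = 2420 bp
  3033 − 2642 = 391 bp
  3427 − 3033 = 394 bp
  3864 − 3427 = 437 bp
  wrap: 4494 − 3864 + 222 = 852 bp
Sorted largest to smallest: 2420, 852, 437, 394, 391 bp.

2420, 852, 437, 394, 391 bp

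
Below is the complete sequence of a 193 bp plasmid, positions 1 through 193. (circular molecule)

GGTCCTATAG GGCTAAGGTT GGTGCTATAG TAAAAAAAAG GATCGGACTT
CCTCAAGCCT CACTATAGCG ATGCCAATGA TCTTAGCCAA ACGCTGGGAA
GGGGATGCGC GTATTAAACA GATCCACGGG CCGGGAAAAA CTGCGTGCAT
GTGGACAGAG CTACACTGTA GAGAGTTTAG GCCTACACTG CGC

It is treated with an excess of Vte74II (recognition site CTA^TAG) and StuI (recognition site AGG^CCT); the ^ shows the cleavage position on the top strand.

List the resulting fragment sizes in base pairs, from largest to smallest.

Vte74II sites (CTATAG) start at positions 5, 25, 63.
Vte74II cuts after base 3 of each site, so after positions 7, 27, 65.
The StuI site (AGGCCT) starts at position 179.
StuI cuts after base 3 of each site, so after position 181.
Combined cut positions: 7, 27, 65, 181.
Circular molecule, 4 cuts → 4 fragments:
  8–27 → 20 bp
  28–65 → 38 bp
  66–181 → 116 bp
  182–193 then 1–7 → 12 + 7 = 19 bp
Sorted largest to smallest: 116, 38, 20, 19 bp.

116, 38, 20, 19 bp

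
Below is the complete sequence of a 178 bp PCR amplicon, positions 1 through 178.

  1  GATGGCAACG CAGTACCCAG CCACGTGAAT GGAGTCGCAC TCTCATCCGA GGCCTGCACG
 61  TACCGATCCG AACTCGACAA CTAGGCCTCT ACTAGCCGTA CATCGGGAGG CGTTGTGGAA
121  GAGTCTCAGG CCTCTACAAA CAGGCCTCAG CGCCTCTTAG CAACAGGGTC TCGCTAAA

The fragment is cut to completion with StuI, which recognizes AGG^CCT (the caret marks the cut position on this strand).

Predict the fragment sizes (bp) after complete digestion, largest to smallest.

52, 45, 34, 33, 14 bp

StuI sites (AGGCCT) start at positions 50, 83, 128, 142.
StuI cuts after base 3 of each site, so after positions 52, 85, 130, 144.
Linear molecule, 4 cuts → 5 fragments:
  1–52 → 52 bp
  53–85 → 33 bp
  86–130 → 45 bp
  131–144 → 14 bp
  145–178 → 34 bp
Sorted largest to smallest: 52, 45, 34, 33, 14 bp.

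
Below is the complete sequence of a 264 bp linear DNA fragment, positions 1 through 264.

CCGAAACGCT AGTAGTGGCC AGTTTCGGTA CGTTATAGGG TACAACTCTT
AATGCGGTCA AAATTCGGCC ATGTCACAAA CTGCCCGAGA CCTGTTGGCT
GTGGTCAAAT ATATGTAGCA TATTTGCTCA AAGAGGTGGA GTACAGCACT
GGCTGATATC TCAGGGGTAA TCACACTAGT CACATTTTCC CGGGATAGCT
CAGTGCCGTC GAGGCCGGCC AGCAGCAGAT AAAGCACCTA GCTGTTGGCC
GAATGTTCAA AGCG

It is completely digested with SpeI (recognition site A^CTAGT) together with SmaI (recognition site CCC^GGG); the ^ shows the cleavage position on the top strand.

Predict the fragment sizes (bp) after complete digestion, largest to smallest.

175, 73, 16 bp

The SpeI site (ACTAGT) starts at position 175.
SpeI cuts after the first base of each site, so after position 175.
The SmaI site (CCCGGG) starts at position 189.
SmaI cuts after base 3 of each site, so after position 191.
Combined cut positions: 175, 191.
Linear molecule, 2 cuts → 3 fragments:
  1–175 → 175 bp
  176–191 → 16 bp
  192–264 → 73 bp
Sorted largest to smallest: 175, 73, 16 bp.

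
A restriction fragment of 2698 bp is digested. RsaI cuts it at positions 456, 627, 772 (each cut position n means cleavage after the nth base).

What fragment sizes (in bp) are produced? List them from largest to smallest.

1926, 456, 171, 145 bp

Linear molecule, 3 cuts → 4 fragments:
  456 − 0 = 456 bp
  627 − 456 = 171 bp
  772 − 627 = 145 bp
  2698 − 772 = 1926 bp
Sorted largest to smallest: 1926, 456, 171, 145 bp.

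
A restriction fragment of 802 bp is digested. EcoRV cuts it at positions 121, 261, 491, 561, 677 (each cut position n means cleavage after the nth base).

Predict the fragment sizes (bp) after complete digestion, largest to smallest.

Linear molecule, 5 cuts → 6 fragments:
  121 − 0 = 121 bp
  261 − 121 = 140 bp
  491 − 261 = 230 bp
  561 − 491 = 70 bp
  677 − 561 = 116 bp
  802 − 677 = 125 bp
Sorted largest to smallest: 230, 140, 125, 121, 116, 70 bp.

230, 140, 125, 121, 116, 70 bp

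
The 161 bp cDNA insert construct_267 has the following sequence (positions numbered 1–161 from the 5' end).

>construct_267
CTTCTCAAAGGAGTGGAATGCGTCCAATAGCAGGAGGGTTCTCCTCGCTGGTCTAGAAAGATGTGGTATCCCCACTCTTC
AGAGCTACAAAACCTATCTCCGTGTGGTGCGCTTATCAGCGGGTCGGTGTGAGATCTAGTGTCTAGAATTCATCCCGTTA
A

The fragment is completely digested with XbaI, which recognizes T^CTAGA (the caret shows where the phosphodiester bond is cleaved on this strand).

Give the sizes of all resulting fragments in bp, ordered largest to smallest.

90, 52, 19 bp

XbaI sites (TCTAGA) start at positions 52, 142.
XbaI cuts after the first base of each site, so after positions 52, 142.
Linear molecule, 2 cuts → 3 fragments:
  1–52 → 52 bp
  53–142 → 90 bp
  143–161 → 19 bp
Sorted largest to smallest: 90, 52, 19 bp.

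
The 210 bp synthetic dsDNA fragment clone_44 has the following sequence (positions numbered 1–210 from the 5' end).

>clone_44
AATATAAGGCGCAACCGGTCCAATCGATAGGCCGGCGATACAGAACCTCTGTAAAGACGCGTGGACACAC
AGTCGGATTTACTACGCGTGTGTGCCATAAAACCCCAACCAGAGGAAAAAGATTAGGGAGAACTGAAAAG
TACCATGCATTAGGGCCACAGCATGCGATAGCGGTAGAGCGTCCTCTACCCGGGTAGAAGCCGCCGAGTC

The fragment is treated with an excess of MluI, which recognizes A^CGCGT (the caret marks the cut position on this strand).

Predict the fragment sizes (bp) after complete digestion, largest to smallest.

126, 57, 27 bp

MluI sites (ACGCGT) start at positions 57, 84.
MluI cuts after the first base of each site, so after positions 57, 84.
Linear molecule, 2 cuts → 3 fragments:
  1–57 → 57 bp
  58–84 → 27 bp
  85–210 → 126 bp
Sorted largest to smallest: 126, 57, 27 bp.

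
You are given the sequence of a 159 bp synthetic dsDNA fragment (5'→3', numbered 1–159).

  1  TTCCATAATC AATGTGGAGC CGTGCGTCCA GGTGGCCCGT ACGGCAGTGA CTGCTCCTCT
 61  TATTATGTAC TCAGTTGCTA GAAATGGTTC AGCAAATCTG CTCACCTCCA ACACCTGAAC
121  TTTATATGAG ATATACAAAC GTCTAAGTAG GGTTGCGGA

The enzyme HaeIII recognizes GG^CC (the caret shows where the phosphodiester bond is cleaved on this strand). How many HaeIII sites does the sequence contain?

1

GGCC occurs starting at position 34.
HaeIII cuts at 1 site.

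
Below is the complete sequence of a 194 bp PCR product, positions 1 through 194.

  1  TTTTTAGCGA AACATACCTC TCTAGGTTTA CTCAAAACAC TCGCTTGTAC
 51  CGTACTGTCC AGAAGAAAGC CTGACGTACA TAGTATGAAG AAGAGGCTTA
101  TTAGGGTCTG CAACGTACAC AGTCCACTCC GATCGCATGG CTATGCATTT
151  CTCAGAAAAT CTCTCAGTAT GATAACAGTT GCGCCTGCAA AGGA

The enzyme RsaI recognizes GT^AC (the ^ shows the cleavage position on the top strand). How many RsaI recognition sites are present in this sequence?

GTAC occurs starting at positions 47, 52, 76, 115.
RsaI cuts at 4 sites.

4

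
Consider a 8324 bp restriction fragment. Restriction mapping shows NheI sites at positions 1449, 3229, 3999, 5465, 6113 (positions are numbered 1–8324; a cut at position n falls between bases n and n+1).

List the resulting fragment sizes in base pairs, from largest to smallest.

2211, 1780, 1466, 1449, 770, 648 bp

Linear molecule, 5 cuts → 6 fragments:
  1449 − 0 = 1449 bp
  3229 − 1449 = 1780 bp
  3999 − 3229 = 770 bp
  5465 − 3999 = 1466 bp
  6113 − 5465 = 648 bp
  8324 − 6113 = 2211 bp
Sorted largest to smallest: 2211, 1780, 1466, 1449, 770, 648 bp.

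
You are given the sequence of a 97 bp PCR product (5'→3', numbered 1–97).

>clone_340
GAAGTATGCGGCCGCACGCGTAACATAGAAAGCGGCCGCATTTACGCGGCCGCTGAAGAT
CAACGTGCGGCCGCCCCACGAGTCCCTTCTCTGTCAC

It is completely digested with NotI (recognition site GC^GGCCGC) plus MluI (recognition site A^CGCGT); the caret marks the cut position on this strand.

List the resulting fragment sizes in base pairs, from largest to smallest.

29, 21, 17, 14, 9, 7 bp

NotI sites (GCGGCCGC) start at positions 8, 32, 46, 67.
NotI cuts after base 2 of each site, so after positions 9, 33, 47, 68.
The MluI site (ACGCGT) starts at position 16.
MluI cuts after the first base of each site, so after position 16.
Combined cut positions: 9, 16, 33, 47, 68.
Linear molecule, 5 cuts → 6 fragments:
  1–9 → 9 bp
  10–16 → 7 bp
  17–33 → 17 bp
  34–47 → 14 bp
  48–68 → 21 bp
  69–97 → 29 bp
Sorted largest to smallest: 29, 21, 17, 14, 9, 7 bp.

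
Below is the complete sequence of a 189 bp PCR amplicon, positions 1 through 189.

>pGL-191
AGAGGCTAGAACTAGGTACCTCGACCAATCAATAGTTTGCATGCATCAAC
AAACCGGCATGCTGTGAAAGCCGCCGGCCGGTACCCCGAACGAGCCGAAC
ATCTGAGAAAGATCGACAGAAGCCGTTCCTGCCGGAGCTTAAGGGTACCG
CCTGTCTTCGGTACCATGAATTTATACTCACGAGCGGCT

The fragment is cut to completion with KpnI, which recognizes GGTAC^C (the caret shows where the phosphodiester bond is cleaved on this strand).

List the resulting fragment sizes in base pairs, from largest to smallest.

65, 64, 25, 19, 16 bp

KpnI sites (GGTACC) start at positions 15, 80, 144, 160.
KpnI cuts after base 5 of each site (before the last base), so after positions 19, 84, 148, 164.
Linear molecule, 4 cuts → 5 fragments:
  1–19 → 19 bp
  20–84 → 65 bp
  85–148 → 64 bp
  149–164 → 16 bp
  165–189 → 25 bp
Sorted largest to smallest: 65, 64, 25, 19, 16 bp.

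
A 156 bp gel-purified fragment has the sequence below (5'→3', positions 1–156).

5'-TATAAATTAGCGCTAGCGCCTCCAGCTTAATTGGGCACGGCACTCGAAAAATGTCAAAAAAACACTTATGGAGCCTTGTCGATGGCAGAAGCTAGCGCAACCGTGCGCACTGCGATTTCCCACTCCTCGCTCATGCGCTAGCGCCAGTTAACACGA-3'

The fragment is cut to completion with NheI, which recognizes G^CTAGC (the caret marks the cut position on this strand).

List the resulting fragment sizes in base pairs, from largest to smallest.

NheI sites (GCTAGC) start at positions 12, 91, 137.
NheI cuts after the first base of each site, so after positions 12, 91, 137.
Linear molecule, 3 cuts → 4 fragments:
  1–12 → 12 bp
  13–91 → 79 bp
  92–137 → 46 bp
  138–156 → 19 bp
Sorted largest to smallest: 79, 46, 19, 12 bp.

79, 46, 19, 12 bp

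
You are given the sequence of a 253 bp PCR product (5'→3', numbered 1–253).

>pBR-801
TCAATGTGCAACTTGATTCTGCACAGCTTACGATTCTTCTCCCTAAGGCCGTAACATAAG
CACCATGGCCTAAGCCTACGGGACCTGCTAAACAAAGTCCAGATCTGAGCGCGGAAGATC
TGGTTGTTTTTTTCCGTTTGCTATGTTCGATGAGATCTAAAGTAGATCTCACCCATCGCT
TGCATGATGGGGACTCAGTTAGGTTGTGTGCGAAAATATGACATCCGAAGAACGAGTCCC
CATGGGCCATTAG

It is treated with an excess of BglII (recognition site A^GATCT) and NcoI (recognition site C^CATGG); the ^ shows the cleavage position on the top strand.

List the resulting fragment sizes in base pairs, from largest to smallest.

BglII sites (AGATCT) start at positions 101, 116, 153, 164.
BglII cuts after the first base of each site, so after positions 101, 116, 153, 164.
NcoI sites (CCATGG) start at positions 63, 240.
NcoI cuts after the first base of each site, so after positions 63, 240.
Combined cut positions: 63, 101, 116, 153, 164, 240.
Linear molecule, 6 cuts → 7 fragments:
  1–63 → 63 bp
  64–101 → 38 bp
  102–116 → 15 bp
  117–153 → 37 bp
  154–164 → 11 bp
  165–240 → 76 bp
  241–253 → 13 bp
Sorted largest to smallest: 76, 63, 38, 37, 15, 13, 11 bp.

76, 63, 38, 37, 15, 13, 11 bp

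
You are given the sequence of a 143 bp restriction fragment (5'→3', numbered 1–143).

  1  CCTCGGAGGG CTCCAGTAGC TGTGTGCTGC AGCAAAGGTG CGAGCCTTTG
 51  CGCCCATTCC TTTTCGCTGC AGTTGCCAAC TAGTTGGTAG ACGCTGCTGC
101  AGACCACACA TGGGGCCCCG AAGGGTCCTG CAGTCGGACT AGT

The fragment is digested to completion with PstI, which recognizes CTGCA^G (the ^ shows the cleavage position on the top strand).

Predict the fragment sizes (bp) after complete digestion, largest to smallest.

40, 31, 31, 30, 11 bp

PstI sites (CTGCAG) start at positions 27, 67, 97, 128.
PstI cuts after base 5 of each site (before the last base), so after positions 31, 71, 101, 132.
Linear molecule, 4 cuts → 5 fragments:
  1–31 → 31 bp
  32–71 → 40 bp
  72–101 → 30 bp
  102–132 → 31 bp
  133–143 → 11 bp
Sorted largest to smallest: 40, 31, 31, 30, 11 bp.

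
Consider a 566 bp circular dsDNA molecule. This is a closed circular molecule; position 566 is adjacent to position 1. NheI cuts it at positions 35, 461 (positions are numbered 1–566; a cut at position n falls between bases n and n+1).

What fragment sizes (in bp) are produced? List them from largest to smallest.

426, 140 bp

Circular molecule, 2 cuts → 2 fragments:
  461 − 35 = 426 bp
  wrap: 566 − 461 + 35 = 140 bp
Sorted largest to smallest: 426, 140 bp.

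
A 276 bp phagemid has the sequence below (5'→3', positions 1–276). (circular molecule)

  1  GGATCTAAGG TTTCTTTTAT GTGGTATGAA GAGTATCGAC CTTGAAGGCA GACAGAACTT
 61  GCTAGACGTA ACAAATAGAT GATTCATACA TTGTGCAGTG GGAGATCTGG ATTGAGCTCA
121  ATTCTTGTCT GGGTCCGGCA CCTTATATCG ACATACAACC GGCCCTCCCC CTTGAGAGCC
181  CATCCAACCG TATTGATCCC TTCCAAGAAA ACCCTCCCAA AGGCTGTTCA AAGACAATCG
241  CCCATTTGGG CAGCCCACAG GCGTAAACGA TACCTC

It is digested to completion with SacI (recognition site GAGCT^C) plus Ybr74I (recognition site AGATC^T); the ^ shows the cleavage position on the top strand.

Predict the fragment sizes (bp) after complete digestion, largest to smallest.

The SacI site (GAGCTC) starts at position 114.
SacI cuts after base 5 of each site (before the last base), so after position 118.
The Ybr74I site (AGATCT) starts at position 103.
Ybr74I cuts after base 5 of each site (before the last base), so after position 107.
Combined cut positions: 107, 118.
Circular molecule, 2 cuts → 2 fragments:
  108–118 → 11 bp
  119–276 then 1–107 → 158 + 107 = 265 bp
Sorted largest to smallest: 265, 11 bp.

265, 11 bp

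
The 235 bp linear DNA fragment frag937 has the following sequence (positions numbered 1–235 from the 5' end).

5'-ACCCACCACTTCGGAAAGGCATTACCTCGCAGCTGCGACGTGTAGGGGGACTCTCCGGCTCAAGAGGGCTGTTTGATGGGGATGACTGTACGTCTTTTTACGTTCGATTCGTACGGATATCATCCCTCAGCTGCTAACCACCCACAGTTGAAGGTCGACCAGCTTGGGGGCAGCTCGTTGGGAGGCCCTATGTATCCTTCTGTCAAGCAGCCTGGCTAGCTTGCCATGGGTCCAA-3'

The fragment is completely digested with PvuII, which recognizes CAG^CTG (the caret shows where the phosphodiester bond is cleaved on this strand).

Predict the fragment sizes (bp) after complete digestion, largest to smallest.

105, 98, 32 bp

PvuII sites (CAGCTG) start at positions 30, 128.
PvuII cuts after base 3 of each site, so after positions 32, 130.
Linear molecule, 2 cuts → 3 fragments:
  1–32 → 32 bp
  33–130 → 98 bp
  131–235 → 105 bp
Sorted largest to smallest: 105, 98, 32 bp.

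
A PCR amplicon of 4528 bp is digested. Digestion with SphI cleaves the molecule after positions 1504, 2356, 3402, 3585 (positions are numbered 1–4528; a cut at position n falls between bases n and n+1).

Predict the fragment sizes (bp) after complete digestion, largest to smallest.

1504, 1046, 943, 852, 183 bp

Linear molecule, 4 cuts → 5 fragments:
  1504 − 0 = 1504 bp
  2356 − 1504 = 852 bp
  3402 − 2356 = 1046 bp
  3585 − 3402 = 183 bp
  4528 − 3585 = 943 bp
Sorted largest to smallest: 1504, 1046, 943, 852, 183 bp.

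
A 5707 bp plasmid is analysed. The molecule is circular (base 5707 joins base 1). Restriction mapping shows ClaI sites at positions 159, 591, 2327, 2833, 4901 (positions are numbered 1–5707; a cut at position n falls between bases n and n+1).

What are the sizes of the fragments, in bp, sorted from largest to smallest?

Circular molecule, 5 cuts → 5 fragments:
  591 − 159 = 432 bp
  2327 − 591 = 1736 bp
  2833 − 2327 = 506 bp
  4901 − 2833 = 2068 bp
  wrap: 5707 − 4901 + 159 = 965 bp
Sorted largest to smallest: 2068, 1736, 965, 506, 432 bp.

2068, 1736, 965, 506, 432 bp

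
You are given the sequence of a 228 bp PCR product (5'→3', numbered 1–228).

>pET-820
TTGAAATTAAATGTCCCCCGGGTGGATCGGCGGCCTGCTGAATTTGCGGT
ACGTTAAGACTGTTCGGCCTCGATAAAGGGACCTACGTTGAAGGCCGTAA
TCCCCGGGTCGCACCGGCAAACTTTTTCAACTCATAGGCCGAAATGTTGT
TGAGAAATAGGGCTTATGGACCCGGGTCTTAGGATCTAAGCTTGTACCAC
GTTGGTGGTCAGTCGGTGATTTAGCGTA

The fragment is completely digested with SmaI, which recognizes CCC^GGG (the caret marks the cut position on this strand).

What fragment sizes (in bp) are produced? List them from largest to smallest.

SmaI sites (CCCGGG) start at positions 17, 103, 171.
SmaI cuts after base 3 of each site, so after positions 19, 105, 173.
Linear molecule, 3 cuts → 4 fragments:
  1–19 → 19 bp
  20–105 → 86 bp
  106–173 → 68 bp
  174–228 → 55 bp
Sorted largest to smallest: 86, 68, 55, 19 bp.

86, 68, 55, 19 bp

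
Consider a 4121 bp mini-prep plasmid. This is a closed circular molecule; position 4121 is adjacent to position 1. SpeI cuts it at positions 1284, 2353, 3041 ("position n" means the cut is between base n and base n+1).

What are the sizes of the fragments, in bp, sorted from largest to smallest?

2364, 1069, 688 bp

Circular molecule, 3 cuts → 3 fragments:
  2353 − 1284 = 1069 bp
  3041 − 2353 = 688 bp
  wrap: 4121 − 3041 + 1284 = 2364 bp
Sorted largest to smallest: 2364, 1069, 688 bp.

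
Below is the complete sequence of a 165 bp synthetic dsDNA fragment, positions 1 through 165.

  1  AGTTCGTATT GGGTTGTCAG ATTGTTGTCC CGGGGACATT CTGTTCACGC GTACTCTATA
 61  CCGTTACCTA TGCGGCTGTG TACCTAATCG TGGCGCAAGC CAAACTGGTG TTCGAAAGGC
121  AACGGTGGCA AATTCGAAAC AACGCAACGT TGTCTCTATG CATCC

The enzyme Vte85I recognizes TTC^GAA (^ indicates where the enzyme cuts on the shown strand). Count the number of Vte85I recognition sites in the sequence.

TTCGAA occurs starting at positions 111, 133.
Vte85I cuts at 2 sites.

2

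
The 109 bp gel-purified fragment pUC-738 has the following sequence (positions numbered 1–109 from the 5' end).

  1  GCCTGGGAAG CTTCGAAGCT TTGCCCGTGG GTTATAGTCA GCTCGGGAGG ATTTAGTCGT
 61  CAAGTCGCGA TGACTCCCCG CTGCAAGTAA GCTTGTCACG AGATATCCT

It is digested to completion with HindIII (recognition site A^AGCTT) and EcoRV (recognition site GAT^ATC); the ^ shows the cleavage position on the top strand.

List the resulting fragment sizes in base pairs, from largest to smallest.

73, 15, 8, 8, 5 bp

HindIII sites (AAGCTT) start at positions 8, 16, 89.
HindIII cuts after the first base of each site, so after positions 8, 16, 89.
The EcoRV site (GATATC) starts at position 102.
EcoRV cuts after base 3 of each site, so after position 104.
Combined cut positions: 8, 16, 89, 104.
Linear molecule, 4 cuts → 5 fragments:
  1–8 → 8 bp
  9–16 → 8 bp
  17–89 → 73 bp
  90–104 → 15 bp
  105–109 → 5 bp
Sorted largest to smallest: 73, 15, 8, 8, 5 bp.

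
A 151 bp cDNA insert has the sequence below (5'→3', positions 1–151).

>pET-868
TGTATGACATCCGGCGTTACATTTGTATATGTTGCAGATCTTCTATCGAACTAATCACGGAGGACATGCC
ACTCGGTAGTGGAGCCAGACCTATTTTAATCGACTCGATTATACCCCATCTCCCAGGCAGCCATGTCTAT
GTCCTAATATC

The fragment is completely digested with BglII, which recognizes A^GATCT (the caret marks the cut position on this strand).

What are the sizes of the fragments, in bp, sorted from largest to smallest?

The BglII site (AGATCT) starts at position 36.
BglII cuts after the first base of each site, so after position 36.
Linear molecule, 1 cut → 2 fragments:
  1–36 → 36 bp
  37–151 → 115 bp
Sorted largest to smallest: 115, 36 bp.

115, 36 bp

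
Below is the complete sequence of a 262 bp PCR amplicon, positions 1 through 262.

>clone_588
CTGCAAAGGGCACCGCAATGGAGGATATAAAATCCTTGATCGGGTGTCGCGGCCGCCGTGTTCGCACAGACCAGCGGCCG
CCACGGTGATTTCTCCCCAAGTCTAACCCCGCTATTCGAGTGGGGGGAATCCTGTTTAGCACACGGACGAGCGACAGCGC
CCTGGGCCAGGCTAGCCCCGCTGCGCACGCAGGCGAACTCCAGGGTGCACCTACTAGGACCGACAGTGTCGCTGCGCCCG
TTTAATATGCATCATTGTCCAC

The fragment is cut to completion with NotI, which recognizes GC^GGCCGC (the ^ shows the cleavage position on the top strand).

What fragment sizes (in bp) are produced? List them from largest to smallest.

187, 50, 25 bp

NotI sites (GCGGCCGC) start at positions 49, 74.
NotI cuts after base 2 of each site, so after positions 50, 75.
Linear molecule, 2 cuts → 3 fragments:
  1–50 → 50 bp
  51–75 → 25 bp
  76–262 → 187 bp
Sorted largest to smallest: 187, 50, 25 bp.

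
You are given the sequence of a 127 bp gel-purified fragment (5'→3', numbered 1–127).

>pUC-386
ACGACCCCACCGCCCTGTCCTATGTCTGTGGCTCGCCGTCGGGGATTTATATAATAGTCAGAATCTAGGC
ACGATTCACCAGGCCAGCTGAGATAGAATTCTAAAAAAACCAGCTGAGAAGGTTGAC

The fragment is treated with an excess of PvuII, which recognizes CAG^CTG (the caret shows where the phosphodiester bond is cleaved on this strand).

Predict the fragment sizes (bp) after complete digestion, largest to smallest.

PvuII sites (CAGCTG) start at positions 85, 111.
PvuII cuts after base 3 of each site, so after positions 87, 113.
Linear molecule, 2 cuts → 3 fragments:
  1–87 → 87 bp
  88–113 → 26 bp
  114–127 → 14 bp
Sorted largest to smallest: 87, 26, 14 bp.

87, 26, 14 bp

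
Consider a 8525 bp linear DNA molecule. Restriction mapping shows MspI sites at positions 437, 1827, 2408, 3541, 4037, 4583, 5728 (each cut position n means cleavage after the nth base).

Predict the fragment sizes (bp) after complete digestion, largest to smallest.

2797, 1390, 1145, 1133, 581, 546, 496, 437 bp

Linear molecule, 7 cuts → 8 fragments:
  437 − 0 = 437 bp
  1827 − 437 = 1390 bp
  2408 − 1827 = 581 bp
  3541 − 2408 = 1133 bp
  4037 − 3541 = 496 bp
  4583 − 4037 = 546 bp
  5728 − 4583 = 1145 bp
  8525 − 5728 = 2797 bp
Sorted largest to smallest: 2797, 1390, 1145, 1133, 581, 546, 496, 437 bp.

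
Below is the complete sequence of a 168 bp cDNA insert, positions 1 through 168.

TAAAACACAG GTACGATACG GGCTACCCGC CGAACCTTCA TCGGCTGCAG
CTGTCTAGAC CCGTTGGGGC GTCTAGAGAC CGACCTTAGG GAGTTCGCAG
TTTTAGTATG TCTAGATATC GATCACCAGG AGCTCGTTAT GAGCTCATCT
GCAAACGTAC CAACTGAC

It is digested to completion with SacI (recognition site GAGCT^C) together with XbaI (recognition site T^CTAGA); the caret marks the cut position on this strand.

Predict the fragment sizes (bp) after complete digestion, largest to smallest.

SacI sites (GAGCTC) start at positions 130, 141.
SacI cuts after base 5 of each site (before the last base), so after positions 134, 145.
XbaI sites (TCTAGA) start at positions 54, 72, 111.
XbaI cuts after the first base of each site, so after positions 54, 72, 111.
Combined cut positions: 54, 72, 111, 134, 145.
Linear molecule, 5 cuts → 6 fragments:
  1–54 → 54 bp
  55–72 → 18 bp
  73–111 → 39 bp
  112–134 → 23 bp
  135–145 → 11 bp
  146–168 → 23 bp
Sorted largest to smallest: 54, 39, 23, 23, 18, 11 bp.

54, 39, 23, 23, 18, 11 bp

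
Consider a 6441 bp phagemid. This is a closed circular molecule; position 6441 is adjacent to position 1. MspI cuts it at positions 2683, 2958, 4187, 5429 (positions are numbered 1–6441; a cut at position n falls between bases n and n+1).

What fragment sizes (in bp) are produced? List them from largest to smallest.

3695, 1242, 1229, 275 bp

Circular molecule, 4 cuts → 4 fragments:
  2958 − 2683 = 275 bp
  4187 − 2958 = 1229 bp
  5429 − 4187 = 1242 bp
  wrap: 6441 − 5429 + 2683 = 3695 bp
Sorted largest to smallest: 3695, 1242, 1229, 275 bp.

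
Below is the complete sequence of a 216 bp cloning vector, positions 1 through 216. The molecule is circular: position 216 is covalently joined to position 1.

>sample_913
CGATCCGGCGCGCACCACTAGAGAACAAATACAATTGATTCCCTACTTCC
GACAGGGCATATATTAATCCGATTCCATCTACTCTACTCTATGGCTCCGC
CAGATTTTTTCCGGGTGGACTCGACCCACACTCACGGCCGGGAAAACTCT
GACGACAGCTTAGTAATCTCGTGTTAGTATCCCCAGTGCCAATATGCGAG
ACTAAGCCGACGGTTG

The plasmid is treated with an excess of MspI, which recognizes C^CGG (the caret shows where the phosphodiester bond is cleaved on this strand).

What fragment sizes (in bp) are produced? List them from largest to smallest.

MspI sites (CCGG) start at positions 5, 111, 138.
MspI cuts after the first base of each site, so after positions 5, 111, 138.
Circular molecule, 3 cuts → 3 fragments:
  6–111 → 106 bp
  112–138 → 27 bp
  139–216 then 1–5 → 78 + 5 = 83 bp
Sorted largest to smallest: 106, 83, 27 bp.

106, 83, 27 bp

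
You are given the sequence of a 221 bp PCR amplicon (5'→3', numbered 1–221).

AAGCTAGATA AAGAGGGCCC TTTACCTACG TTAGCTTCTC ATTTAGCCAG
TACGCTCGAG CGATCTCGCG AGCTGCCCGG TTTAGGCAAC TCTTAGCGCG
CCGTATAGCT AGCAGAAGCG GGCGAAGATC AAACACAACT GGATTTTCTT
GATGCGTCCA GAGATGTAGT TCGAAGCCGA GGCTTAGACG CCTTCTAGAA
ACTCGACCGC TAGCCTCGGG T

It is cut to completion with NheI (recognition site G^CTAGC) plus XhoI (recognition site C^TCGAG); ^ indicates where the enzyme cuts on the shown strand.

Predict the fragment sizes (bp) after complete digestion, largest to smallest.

101, 55, 53, 12 bp

NheI sites (GCTAGC) start at positions 108, 209.
NheI cuts after the first base of each site, so after positions 108, 209.
The XhoI site (CTCGAG) starts at position 55.
XhoI cuts after the first base of each site, so after position 55.
Combined cut positions: 55, 108, 209.
Linear molecule, 3 cuts → 4 fragments:
  1–55 → 55 bp
  56–108 → 53 bp
  109–209 → 101 bp
  210–221 → 12 bp
Sorted largest to smallest: 101, 55, 53, 12 bp.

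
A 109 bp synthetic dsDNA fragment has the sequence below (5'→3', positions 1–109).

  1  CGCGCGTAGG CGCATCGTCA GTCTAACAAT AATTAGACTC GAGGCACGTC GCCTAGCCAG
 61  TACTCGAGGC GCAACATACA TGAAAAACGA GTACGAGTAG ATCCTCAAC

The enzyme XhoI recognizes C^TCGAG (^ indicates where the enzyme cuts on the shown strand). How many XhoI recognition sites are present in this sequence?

CTCGAG occurs starting at positions 38, 63.
XhoI cuts at 2 sites.

2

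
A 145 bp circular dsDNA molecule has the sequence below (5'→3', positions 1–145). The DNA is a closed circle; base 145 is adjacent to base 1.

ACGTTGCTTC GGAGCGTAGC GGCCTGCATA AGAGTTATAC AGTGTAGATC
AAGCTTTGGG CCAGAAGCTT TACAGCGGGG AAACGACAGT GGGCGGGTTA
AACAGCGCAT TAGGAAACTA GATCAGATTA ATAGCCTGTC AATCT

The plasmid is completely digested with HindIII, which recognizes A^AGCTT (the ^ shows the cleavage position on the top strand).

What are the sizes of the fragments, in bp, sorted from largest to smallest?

HindIII sites (AAGCTT) start at positions 51, 65.
HindIII cuts after the first base of each site, so after positions 51, 65.
Circular molecule, 2 cuts → 2 fragments:
  52–65 → 14 bp
  66–145 then 1–51 → 80 + 51 = 131 bp
Sorted largest to smallest: 131, 14 bp.

131, 14 bp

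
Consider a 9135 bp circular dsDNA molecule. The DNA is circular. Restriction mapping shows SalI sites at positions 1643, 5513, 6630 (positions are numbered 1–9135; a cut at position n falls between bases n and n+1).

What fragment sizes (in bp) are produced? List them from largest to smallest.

4148, 3870, 1117 bp

Circular molecule, 3 cuts → 3 fragments:
  5513 − 1643 = 3870 bp
  6630 − 5513 = 1117 bp
  wrap: 9135 − 6630 + 1643 = 4148 bp
Sorted largest to smallest: 4148, 3870, 1117 bp.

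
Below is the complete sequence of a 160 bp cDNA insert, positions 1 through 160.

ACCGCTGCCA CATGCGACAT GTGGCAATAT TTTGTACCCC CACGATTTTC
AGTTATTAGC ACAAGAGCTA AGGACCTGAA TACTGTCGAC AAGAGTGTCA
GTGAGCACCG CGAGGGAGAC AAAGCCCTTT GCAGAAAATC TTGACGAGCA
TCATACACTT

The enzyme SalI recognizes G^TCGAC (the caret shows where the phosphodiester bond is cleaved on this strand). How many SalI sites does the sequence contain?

GTCGAC occurs starting at position 85.
SalI cuts at 1 site.

1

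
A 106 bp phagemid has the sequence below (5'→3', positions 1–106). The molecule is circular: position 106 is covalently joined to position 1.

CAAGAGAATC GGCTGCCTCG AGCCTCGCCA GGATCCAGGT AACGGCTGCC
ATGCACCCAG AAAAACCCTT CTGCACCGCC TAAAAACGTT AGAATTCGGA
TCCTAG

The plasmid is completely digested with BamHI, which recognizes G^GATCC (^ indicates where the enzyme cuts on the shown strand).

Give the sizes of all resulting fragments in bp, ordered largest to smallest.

BamHI sites (GGATCC) start at positions 31, 98.
BamHI cuts after the first base of each site, so after positions 31, 98.
Circular molecule, 2 cuts → 2 fragments:
  32–98 → 67 bp
  99–106 then 1–31 → 8 + 31 = 39 bp
Sorted largest to smallest: 67, 39 bp.

67, 39 bp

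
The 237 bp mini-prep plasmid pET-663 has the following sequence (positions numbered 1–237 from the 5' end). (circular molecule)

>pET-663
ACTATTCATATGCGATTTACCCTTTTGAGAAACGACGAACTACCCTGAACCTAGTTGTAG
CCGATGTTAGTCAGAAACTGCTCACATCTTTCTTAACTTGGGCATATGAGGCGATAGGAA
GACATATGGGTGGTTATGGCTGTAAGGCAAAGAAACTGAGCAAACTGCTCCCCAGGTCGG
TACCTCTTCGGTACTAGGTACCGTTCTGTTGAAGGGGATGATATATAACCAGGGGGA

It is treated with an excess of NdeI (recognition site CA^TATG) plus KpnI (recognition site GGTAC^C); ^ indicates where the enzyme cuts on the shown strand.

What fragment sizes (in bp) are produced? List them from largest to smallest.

NdeI sites (CATATG) start at positions 7, 103, 123.
NdeI cuts after base 2 of each site, so after positions 8, 104, 124.
KpnI sites (GGTACC) start at positions 179, 197.
KpnI cuts after base 5 of each site (before the last base), so after positions 183, 201.
Combined cut positions: 8, 104, 124, 183, 201.
Circular molecule, 5 cuts → 5 fragments:
  9–104 → 96 bp
  105–124 → 20 bp
  125–183 → 59 bp
  184–201 → 18 bp
  202–237 then 1–8 → 36 + 8 = 44 bp
Sorted largest to smallest: 96, 59, 44, 20, 18 bp.

96, 59, 44, 20, 18 bp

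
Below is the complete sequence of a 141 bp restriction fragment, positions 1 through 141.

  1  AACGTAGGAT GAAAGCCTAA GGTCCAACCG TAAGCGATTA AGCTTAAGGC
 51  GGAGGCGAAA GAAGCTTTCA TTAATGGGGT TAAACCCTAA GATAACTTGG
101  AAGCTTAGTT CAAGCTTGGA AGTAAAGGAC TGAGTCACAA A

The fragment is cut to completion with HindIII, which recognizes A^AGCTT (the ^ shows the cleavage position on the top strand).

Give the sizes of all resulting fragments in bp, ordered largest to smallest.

HindIII sites (AAGCTT) start at positions 40, 62, 101, 112.
HindIII cuts after the first base of each site, so after positions 40, 62, 101, 112.
Linear molecule, 4 cuts → 5 fragments:
  1–40 → 40 bp
  41–62 → 22 bp
  63–101 → 39 bp
  102–112 → 11 bp
  113–141 → 29 bp
Sorted largest to smallest: 40, 39, 29, 22, 11 bp.

40, 39, 29, 22, 11 bp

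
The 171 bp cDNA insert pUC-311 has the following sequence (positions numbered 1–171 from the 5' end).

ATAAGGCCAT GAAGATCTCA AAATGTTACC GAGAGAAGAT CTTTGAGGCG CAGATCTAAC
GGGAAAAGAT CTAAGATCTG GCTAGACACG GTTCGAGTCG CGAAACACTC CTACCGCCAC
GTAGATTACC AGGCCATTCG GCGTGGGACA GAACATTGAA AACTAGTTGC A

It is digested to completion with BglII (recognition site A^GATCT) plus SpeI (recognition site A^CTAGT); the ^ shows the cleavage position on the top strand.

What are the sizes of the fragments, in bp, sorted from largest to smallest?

BglII sites (AGATCT) start at positions 13, 37, 52, 67, 74.
BglII cuts after the first base of each site, so after positions 13, 37, 52, 67, 74.
The SpeI site (ACTAGT) starts at position 162.
SpeI cuts after the first base of each site, so after position 162.
Combined cut positions: 13, 37, 52, 67, 74, 162.
Linear molecule, 6 cuts → 7 fragments:
  1–13 → 13 bp
  14–37 → 24 bp
  38–52 → 15 bp
  53–67 → 15 bp
  68–74 → 7 bp
  75–162 → 88 bp
  163–171 → 9 bp
Sorted largest to smallest: 88, 24, 15, 15, 13, 9, 7 bp.

88, 24, 15, 15, 13, 9, 7 bp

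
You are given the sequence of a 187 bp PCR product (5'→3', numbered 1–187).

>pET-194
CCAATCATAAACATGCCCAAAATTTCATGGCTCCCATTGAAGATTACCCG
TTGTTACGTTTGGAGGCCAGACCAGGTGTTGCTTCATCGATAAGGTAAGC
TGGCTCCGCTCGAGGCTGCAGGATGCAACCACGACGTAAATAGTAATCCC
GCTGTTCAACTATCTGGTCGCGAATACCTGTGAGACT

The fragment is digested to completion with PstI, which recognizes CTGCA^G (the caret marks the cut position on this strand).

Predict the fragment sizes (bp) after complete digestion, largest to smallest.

The PstI site (CTGCAG) starts at position 116.
PstI cuts after base 5 of each site (before the last base), so after position 120.
Linear molecule, 1 cut → 2 fragments:
  1–120 → 120 bp
  121–187 → 67 bp
Sorted largest to smallest: 120, 67 bp.

120, 67 bp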